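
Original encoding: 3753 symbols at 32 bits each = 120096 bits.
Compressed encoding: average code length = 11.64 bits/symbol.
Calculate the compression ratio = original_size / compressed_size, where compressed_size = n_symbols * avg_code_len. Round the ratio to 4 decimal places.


original_size = n_symbols * orig_bits = 3753 * 32 = 120096 bits
compressed_size = n_symbols * avg_code_len = 3753 * 11.64 = 43684.92 bits
ratio = original_size / compressed_size = 120096 / 43684.92 = 2.7491

Compression ratio = 2.7491


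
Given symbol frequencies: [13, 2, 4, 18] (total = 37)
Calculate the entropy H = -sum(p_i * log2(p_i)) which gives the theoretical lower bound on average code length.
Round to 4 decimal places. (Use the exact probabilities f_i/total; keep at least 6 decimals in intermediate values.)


Per-symbol terms -p_i * log2(p_i) with p_i = f_i/37:
  p = 13/37 = 0.351351: log2(p) = -1.509014, -p*log2(p) = 0.530194
  p = 2/37 = 0.054054: log2(p) = -4.209453, -p*log2(p) = 0.227538
  p = 4/37 = 0.108108: log2(p) = -3.209453, -p*log2(p) = 0.346968
  p = 18/37 = 0.486486: log2(p) = -1.039528, -p*log2(p) = 0.505717
H = 0.530194 + 0.227538 + 0.346968 + 0.505717 = 1.610417

H = 1.6104 bits/symbol


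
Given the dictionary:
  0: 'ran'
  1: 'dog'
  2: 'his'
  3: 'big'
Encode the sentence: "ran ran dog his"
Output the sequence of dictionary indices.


Look up each word in the dictionary:
  'ran' -> 0
  'ran' -> 0
  'dog' -> 1
  'his' -> 2

Encoded: [0, 0, 1, 2]


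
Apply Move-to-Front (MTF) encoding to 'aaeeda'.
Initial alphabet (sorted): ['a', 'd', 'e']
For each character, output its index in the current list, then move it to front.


MTF encoding:
'a': index 0 in ['a', 'd', 'e'] -> ['a', 'd', 'e']
'a': index 0 in ['a', 'd', 'e'] -> ['a', 'd', 'e']
'e': index 2 in ['a', 'd', 'e'] -> ['e', 'a', 'd']
'e': index 0 in ['e', 'a', 'd'] -> ['e', 'a', 'd']
'd': index 2 in ['e', 'a', 'd'] -> ['d', 'e', 'a']
'a': index 2 in ['d', 'e', 'a'] -> ['a', 'd', 'e']


Output: [0, 0, 2, 0, 2, 2]


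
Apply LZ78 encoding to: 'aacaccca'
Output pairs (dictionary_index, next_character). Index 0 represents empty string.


LZ78 encoding steps:
Dictionary: {0: ''}
Step 1: w='' (idx 0), next='a' -> output (0, 'a'), add 'a' as idx 1
Step 2: w='a' (idx 1), next='c' -> output (1, 'c'), add 'ac' as idx 2
Step 3: w='ac' (idx 2), next='c' -> output (2, 'c'), add 'acc' as idx 3
Step 4: w='' (idx 0), next='c' -> output (0, 'c'), add 'c' as idx 4
Step 5: w='a' (idx 1), end of input -> output (1, '')


Encoded: [(0, 'a'), (1, 'c'), (2, 'c'), (0, 'c'), (1, '')]


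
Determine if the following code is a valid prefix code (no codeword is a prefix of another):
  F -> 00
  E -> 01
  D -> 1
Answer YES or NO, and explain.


Checking each pair (does one codeword prefix another?):
  F='00' vs E='01': no prefix
  F='00' vs D='1': no prefix
  E='01' vs F='00': no prefix
  E='01' vs D='1': no prefix
  D='1' vs F='00': no prefix
  D='1' vs E='01': no prefix
No violation found over all pairs.

YES -- this is a valid prefix code. No codeword is a prefix of any other codeword.


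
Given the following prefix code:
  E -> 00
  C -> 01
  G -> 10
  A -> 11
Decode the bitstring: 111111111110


Decoding step by step:
Bits 11 -> A
Bits 11 -> A
Bits 11 -> A
Bits 11 -> A
Bits 11 -> A
Bits 10 -> G


Decoded message: AAAAAG


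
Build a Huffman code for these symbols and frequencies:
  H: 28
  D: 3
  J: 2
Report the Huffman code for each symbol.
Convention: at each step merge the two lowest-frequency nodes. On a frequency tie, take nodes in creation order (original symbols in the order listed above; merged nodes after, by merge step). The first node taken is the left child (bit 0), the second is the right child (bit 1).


Huffman tree construction:
Step 1: Merge J(2) + D(3) = 5
Step 2: Merge (J+D)(5) + H(28) = 33
Read each symbol's code off the tree from the root (left child = 0, right child = 1).

Codes:
  H: 1 (length 1)
  D: 01 (length 2)
  J: 00 (length 2)
Average code length: 38/33 = 1.1515 bits/symbol


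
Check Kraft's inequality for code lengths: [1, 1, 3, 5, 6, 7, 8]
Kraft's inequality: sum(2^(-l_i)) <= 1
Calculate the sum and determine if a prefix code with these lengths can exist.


Sum = 2^(-1) + 2^(-1) + 2^(-3) + 2^(-5) + 2^(-6) + 2^(-7) + 2^(-8)
    = 0.5 + 0.5 + 0.125 + 0.03125 + 0.015625 + 0.0078125 + 0.00390625
    = 303/256 = 1.18359375
Since 1.18359375 > 1, Kraft's inequality is NOT satisfied.
A prefix code with these lengths CANNOT exist.

Kraft sum = 1.18359375. Not satisfied.


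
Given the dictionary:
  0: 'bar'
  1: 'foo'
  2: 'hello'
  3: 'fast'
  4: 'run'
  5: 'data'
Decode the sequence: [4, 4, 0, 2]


Look up each index in the dictionary:
  4 -> 'run'
  4 -> 'run'
  0 -> 'bar'
  2 -> 'hello'

Decoded: "run run bar hello"


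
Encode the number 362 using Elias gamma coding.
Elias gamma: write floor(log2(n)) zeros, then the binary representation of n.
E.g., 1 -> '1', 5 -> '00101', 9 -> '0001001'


num_bits = floor(log2(362)) + 1 = 9
leading_zeros = num_bits - 1 = 8
binary(362) = 101101010

Elias gamma(362) = '00000000' + '101101010' = 00000000101101010 (17 bits)


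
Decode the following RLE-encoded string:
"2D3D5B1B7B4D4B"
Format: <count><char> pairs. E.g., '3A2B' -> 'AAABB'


Expanding each <count><char> pair:
  2D -> 'DD'
  3D -> 'DDD'
  5B -> 'BBBBB'
  1B -> 'B'
  7B -> 'BBBBBBB'
  4D -> 'DDDD'
  4B -> 'BBBB'

Decoded = DDDDDBBBBBBBBBBBBBDDDDBBBB


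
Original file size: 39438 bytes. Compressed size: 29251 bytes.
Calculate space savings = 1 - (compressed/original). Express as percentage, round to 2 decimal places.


ratio = compressed/original = 29251/39438 = 0.741696
savings = 1 - ratio = 1 - 0.741696 = 0.258304
as a percentage: 0.258304 * 100 = 25.83%

Space savings = 1 - 29251/39438 = 25.83%


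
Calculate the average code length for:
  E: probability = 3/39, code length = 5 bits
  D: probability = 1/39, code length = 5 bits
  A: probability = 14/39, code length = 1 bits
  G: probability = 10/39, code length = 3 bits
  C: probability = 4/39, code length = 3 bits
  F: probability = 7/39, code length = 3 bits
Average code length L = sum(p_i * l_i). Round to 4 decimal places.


Weighted contributions p_i * l_i:
  E: (3/39) * 5 = 15/39
  D: (1/39) * 5 = 5/39
  A: (14/39) * 1 = 14/39
  G: (10/39) * 3 = 30/39
  C: (4/39) * 3 = 12/39
  F: (7/39) * 3 = 21/39
Sum = (15 + 5 + 14 + 30 + 12 + 21)/39 = 97/39

L = 97/39 = 2.4872 bits/symbol


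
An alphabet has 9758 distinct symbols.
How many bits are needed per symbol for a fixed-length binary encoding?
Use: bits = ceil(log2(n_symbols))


log2(9758) = 13.2524
Bracket: 2^13 = 8192 < 9758 <= 2^14 = 16384
So ceil(log2(9758)) = 14

bits = ceil(log2(9758)) = ceil(13.2524) = 14 bits


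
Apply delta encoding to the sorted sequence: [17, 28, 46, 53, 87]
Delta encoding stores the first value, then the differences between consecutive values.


First value: 17
Deltas:
  28 - 17 = 11
  46 - 28 = 18
  53 - 46 = 7
  87 - 53 = 34


Delta encoded: [17, 11, 18, 7, 34]


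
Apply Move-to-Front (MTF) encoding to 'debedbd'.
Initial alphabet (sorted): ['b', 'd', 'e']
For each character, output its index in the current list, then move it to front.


MTF encoding:
'd': index 1 in ['b', 'd', 'e'] -> ['d', 'b', 'e']
'e': index 2 in ['d', 'b', 'e'] -> ['e', 'd', 'b']
'b': index 2 in ['e', 'd', 'b'] -> ['b', 'e', 'd']
'e': index 1 in ['b', 'e', 'd'] -> ['e', 'b', 'd']
'd': index 2 in ['e', 'b', 'd'] -> ['d', 'e', 'b']
'b': index 2 in ['d', 'e', 'b'] -> ['b', 'd', 'e']
'd': index 1 in ['b', 'd', 'e'] -> ['d', 'b', 'e']


Output: [1, 2, 2, 1, 2, 2, 1]


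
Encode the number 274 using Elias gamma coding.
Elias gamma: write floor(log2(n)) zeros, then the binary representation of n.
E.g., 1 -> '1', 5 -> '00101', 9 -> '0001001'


num_bits = floor(log2(274)) + 1 = 9
leading_zeros = num_bits - 1 = 8
binary(274) = 100010010

Elias gamma(274) = '00000000' + '100010010' = 00000000100010010 (17 bits)


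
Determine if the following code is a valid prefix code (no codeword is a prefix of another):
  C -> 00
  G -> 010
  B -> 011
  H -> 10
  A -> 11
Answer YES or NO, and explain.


Checking each pair (does one codeword prefix another?):
  C='00' vs G='010': no prefix
  C='00' vs B='011': no prefix
  C='00' vs H='10': no prefix
  C='00' vs A='11': no prefix
  G='010' vs C='00': no prefix
  G='010' vs B='011': no prefix
  G='010' vs H='10': no prefix
  G='010' vs A='11': no prefix
  B='011' vs C='00': no prefix
  B='011' vs G='010': no prefix
  B='011' vs H='10': no prefix
  B='011' vs A='11': no prefix
  H='10' vs C='00': no prefix
  H='10' vs G='010': no prefix
  H='10' vs B='011': no prefix
  H='10' vs A='11': no prefix
  A='11' vs C='00': no prefix
  A='11' vs G='010': no prefix
  A='11' vs B='011': no prefix
  A='11' vs H='10': no prefix
No violation found over all pairs.

YES -- this is a valid prefix code. No codeword is a prefix of any other codeword.


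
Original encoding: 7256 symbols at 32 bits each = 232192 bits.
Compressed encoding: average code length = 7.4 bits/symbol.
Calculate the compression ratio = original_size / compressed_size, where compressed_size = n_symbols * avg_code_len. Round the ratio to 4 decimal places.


original_size = n_symbols * orig_bits = 7256 * 32 = 232192 bits
compressed_size = n_symbols * avg_code_len = 7256 * 7.4 = 53694.4 bits
ratio = original_size / compressed_size = 232192 / 53694.4 = 4.3243

Compression ratio = 4.3243


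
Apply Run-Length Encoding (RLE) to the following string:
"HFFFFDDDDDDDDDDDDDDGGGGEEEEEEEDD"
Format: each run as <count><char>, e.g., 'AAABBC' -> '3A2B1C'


Scanning runs left to right:
  i=0: run of 'H' x 1 -> '1H'
  i=1: run of 'F' x 4 -> '4F'
  i=5: run of 'D' x 14 -> '14D'
  i=19: run of 'G' x 4 -> '4G'
  i=23: run of 'E' x 7 -> '7E'
  i=30: run of 'D' x 2 -> '2D'

RLE = 1H4F14D4G7E2D


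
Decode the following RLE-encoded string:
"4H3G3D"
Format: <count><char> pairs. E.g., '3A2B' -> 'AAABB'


Expanding each <count><char> pair:
  4H -> 'HHHH'
  3G -> 'GGG'
  3D -> 'DDD'

Decoded = HHHHGGGDDD


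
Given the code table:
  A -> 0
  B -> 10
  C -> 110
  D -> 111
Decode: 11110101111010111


Decoding:
111 -> D
10 -> B
10 -> B
111 -> D
10 -> B
10 -> B
111 -> D


Result: DBBDBBD


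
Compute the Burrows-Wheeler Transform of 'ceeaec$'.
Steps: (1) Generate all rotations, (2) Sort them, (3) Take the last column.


Rotations (sorted):
  0: $ceeaec -> last char: c
  1: aec$cee -> last char: e
  2: c$ceeae -> last char: e
  3: ceeaec$ -> last char: $
  4: eaec$ce -> last char: e
  5: ec$ceea -> last char: a
  6: eeaec$c -> last char: c


BWT = cee$eac


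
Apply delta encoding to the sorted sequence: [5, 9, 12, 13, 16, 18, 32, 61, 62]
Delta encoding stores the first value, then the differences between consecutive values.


First value: 5
Deltas:
  9 - 5 = 4
  12 - 9 = 3
  13 - 12 = 1
  16 - 13 = 3
  18 - 16 = 2
  32 - 18 = 14
  61 - 32 = 29
  62 - 61 = 1


Delta encoded: [5, 4, 3, 1, 3, 2, 14, 29, 1]


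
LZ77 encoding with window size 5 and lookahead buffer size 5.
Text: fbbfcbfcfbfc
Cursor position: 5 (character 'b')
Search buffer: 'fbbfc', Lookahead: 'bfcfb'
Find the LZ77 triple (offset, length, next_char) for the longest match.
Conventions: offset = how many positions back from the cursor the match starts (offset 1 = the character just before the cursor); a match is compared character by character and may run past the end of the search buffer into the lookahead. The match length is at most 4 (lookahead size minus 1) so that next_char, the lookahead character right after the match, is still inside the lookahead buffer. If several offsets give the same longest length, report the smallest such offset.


Try each offset into the search buffer:
  offset=1 (pos 4, char 'c'): match length 0
  offset=2 (pos 3, char 'f'): match length 0
  offset=3 (pos 2, char 'b'): match length 3
  offset=4 (pos 1, char 'b'): match length 1
  offset=5 (pos 0, char 'f'): match length 0
Longest match has length 3 at offset 3.
next_char = character at position 5 + 3 = 8 -> 'f'

Best match: offset=3, length=3 (matching 'bfc' starting at position 2)
LZ77 triple: (3, 3, 'f')


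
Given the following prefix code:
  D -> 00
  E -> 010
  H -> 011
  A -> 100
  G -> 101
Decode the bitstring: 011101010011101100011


Decoding step by step:
Bits 011 -> H
Bits 101 -> G
Bits 010 -> E
Bits 011 -> H
Bits 101 -> G
Bits 100 -> A
Bits 011 -> H


Decoded message: HGEHGAH


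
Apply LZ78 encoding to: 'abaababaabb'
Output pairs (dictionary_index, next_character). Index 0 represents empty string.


LZ78 encoding steps:
Dictionary: {0: ''}
Step 1: w='' (idx 0), next='a' -> output (0, 'a'), add 'a' as idx 1
Step 2: w='' (idx 0), next='b' -> output (0, 'b'), add 'b' as idx 2
Step 3: w='a' (idx 1), next='a' -> output (1, 'a'), add 'aa' as idx 3
Step 4: w='b' (idx 2), next='a' -> output (2, 'a'), add 'ba' as idx 4
Step 5: w='ba' (idx 4), next='a' -> output (4, 'a'), add 'baa' as idx 5
Step 6: w='b' (idx 2), next='b' -> output (2, 'b'), add 'bb' as idx 6


Encoded: [(0, 'a'), (0, 'b'), (1, 'a'), (2, 'a'), (4, 'a'), (2, 'b')]


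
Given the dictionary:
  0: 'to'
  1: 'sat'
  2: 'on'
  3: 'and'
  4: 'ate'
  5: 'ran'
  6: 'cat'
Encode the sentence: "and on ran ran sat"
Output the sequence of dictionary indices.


Look up each word in the dictionary:
  'and' -> 3
  'on' -> 2
  'ran' -> 5
  'ran' -> 5
  'sat' -> 1

Encoded: [3, 2, 5, 5, 1]


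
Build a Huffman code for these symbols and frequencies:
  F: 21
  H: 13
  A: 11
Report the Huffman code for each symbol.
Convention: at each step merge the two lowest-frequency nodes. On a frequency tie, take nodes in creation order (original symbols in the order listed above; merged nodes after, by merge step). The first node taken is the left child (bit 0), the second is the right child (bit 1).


Huffman tree construction:
Step 1: Merge A(11) + H(13) = 24
Step 2: Merge F(21) + (A+H)(24) = 45
Read each symbol's code off the tree from the root (left child = 0, right child = 1).

Codes:
  F: 0 (length 1)
  H: 11 (length 2)
  A: 10 (length 2)
Average code length: 69/45 = 1.5333 bits/symbol


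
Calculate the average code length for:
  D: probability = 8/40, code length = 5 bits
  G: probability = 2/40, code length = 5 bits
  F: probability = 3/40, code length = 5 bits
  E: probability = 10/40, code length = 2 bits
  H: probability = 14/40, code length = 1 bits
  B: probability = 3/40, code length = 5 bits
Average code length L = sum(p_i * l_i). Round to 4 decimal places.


Weighted contributions p_i * l_i:
  D: (8/40) * 5 = 40/40
  G: (2/40) * 5 = 10/40
  F: (3/40) * 5 = 15/40
  E: (10/40) * 2 = 20/40
  H: (14/40) * 1 = 14/40
  B: (3/40) * 5 = 15/40
Sum = (40 + 10 + 15 + 20 + 14 + 15)/40 = 114/40

L = 114/40 = 2.8500 bits/symbol


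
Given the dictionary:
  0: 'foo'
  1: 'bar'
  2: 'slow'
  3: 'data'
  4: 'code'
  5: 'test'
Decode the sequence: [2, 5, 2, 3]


Look up each index in the dictionary:
  2 -> 'slow'
  5 -> 'test'
  2 -> 'slow'
  3 -> 'data'

Decoded: "slow test slow data"


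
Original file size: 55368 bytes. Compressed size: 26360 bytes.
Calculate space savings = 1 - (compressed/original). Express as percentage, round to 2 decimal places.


ratio = compressed/original = 26360/55368 = 0.476087
savings = 1 - ratio = 1 - 0.476087 = 0.523913
as a percentage: 0.523913 * 100 = 52.39%

Space savings = 1 - 26360/55368 = 52.39%


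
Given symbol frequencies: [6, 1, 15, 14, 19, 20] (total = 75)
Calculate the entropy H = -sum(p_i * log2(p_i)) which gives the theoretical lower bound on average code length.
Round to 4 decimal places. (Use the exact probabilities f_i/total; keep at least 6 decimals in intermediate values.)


Per-symbol terms -p_i * log2(p_i) with p_i = f_i/75:
  p = 6/75 = 0.080000: log2(p) = -3.643856, -p*log2(p) = 0.291508
  p = 1/75 = 0.013333: log2(p) = -6.228819, -p*log2(p) = 0.083051
  p = 15/75 = 0.200000: log2(p) = -2.321928, -p*log2(p) = 0.464386
  p = 14/75 = 0.186667: log2(p) = -2.421464, -p*log2(p) = 0.452007
  p = 19/75 = 0.253333: log2(p) = -1.980891, -p*log2(p) = 0.501826
  p = 20/75 = 0.266667: log2(p) = -1.906891, -p*log2(p) = 0.508504
H = 0.291508 + 0.083051 + 0.464386 + 0.452007 + 0.501826 + 0.508504 = 2.301282

H = 2.3013 bits/symbol


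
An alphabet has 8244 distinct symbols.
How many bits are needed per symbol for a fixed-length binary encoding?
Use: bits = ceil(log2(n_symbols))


log2(8244) = 13.0091
Bracket: 2^13 = 8192 < 8244 <= 2^14 = 16384
So ceil(log2(8244)) = 14

bits = ceil(log2(8244)) = ceil(13.0091) = 14 bits


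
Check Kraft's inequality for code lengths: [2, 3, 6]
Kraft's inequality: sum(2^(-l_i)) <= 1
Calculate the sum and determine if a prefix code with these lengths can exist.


Sum = 2^(-2) + 2^(-3) + 2^(-6)
    = 0.25 + 0.125 + 0.015625
    = 25/64 = 0.390625
Since 0.390625 <= 1, Kraft's inequality IS satisfied.
A prefix code with these lengths CAN exist.

Kraft sum = 0.390625. Satisfied.


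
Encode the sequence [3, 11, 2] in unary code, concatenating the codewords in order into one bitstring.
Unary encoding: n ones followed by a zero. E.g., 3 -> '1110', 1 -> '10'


Encode each number as n ones followed by a terminating 0:
  3 -> 1110 (4 bits)
  11 -> 111111111110 (12 bits)
  2 -> 110 (3 bits)
Total length = 4 + 12 + 3 = 19 bits.

Unary([3, 11, 2]) = 1110111111111110110 (19 bits)


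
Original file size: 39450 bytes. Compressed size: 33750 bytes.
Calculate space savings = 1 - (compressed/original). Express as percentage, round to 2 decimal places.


ratio = compressed/original = 33750/39450 = 0.855513
savings = 1 - ratio = 1 - 0.855513 = 0.144487
as a percentage: 0.144487 * 100 = 14.45%

Space savings = 1 - 33750/39450 = 14.45%


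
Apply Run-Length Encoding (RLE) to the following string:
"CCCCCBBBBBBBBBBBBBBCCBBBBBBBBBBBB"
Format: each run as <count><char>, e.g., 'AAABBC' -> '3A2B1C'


Scanning runs left to right:
  i=0: run of 'C' x 5 -> '5C'
  i=5: run of 'B' x 14 -> '14B'
  i=19: run of 'C' x 2 -> '2C'
  i=21: run of 'B' x 12 -> '12B'

RLE = 5C14B2C12B


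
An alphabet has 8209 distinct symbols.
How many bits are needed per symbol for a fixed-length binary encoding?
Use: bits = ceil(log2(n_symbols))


log2(8209) = 13.003
Bracket: 2^13 = 8192 < 8209 <= 2^14 = 16384
So ceil(log2(8209)) = 14

bits = ceil(log2(8209)) = ceil(13.003) = 14 bits


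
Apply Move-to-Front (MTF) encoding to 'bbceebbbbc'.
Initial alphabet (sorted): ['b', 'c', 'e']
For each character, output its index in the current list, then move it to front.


MTF encoding:
'b': index 0 in ['b', 'c', 'e'] -> ['b', 'c', 'e']
'b': index 0 in ['b', 'c', 'e'] -> ['b', 'c', 'e']
'c': index 1 in ['b', 'c', 'e'] -> ['c', 'b', 'e']
'e': index 2 in ['c', 'b', 'e'] -> ['e', 'c', 'b']
'e': index 0 in ['e', 'c', 'b'] -> ['e', 'c', 'b']
'b': index 2 in ['e', 'c', 'b'] -> ['b', 'e', 'c']
'b': index 0 in ['b', 'e', 'c'] -> ['b', 'e', 'c']
'b': index 0 in ['b', 'e', 'c'] -> ['b', 'e', 'c']
'b': index 0 in ['b', 'e', 'c'] -> ['b', 'e', 'c']
'c': index 2 in ['b', 'e', 'c'] -> ['c', 'b', 'e']


Output: [0, 0, 1, 2, 0, 2, 0, 0, 0, 2]


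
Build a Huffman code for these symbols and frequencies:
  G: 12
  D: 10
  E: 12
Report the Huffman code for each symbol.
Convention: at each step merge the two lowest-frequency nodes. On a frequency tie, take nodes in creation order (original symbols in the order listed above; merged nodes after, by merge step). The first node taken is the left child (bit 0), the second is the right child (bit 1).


Huffman tree construction:
Step 1: Merge D(10) + G(12) = 22
Step 2: Merge E(12) + (D+G)(22) = 34
Read each symbol's code off the tree from the root (left child = 0, right child = 1).

Codes:
  G: 11 (length 2)
  D: 10 (length 2)
  E: 0 (length 1)
Average code length: 56/34 = 1.6471 bits/symbol


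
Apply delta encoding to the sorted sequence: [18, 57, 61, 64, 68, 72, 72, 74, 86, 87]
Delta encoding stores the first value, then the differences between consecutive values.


First value: 18
Deltas:
  57 - 18 = 39
  61 - 57 = 4
  64 - 61 = 3
  68 - 64 = 4
  72 - 68 = 4
  72 - 72 = 0
  74 - 72 = 2
  86 - 74 = 12
  87 - 86 = 1


Delta encoded: [18, 39, 4, 3, 4, 4, 0, 2, 12, 1]


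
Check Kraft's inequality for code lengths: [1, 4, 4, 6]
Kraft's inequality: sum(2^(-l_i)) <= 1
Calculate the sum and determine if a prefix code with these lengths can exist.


Sum = 2^(-1) + 2^(-4) + 2^(-4) + 2^(-6)
    = 0.5 + 0.0625 + 0.0625 + 0.015625
    = 41/64 = 0.640625
Since 0.640625 <= 1, Kraft's inequality IS satisfied.
A prefix code with these lengths CAN exist.

Kraft sum = 0.640625. Satisfied.


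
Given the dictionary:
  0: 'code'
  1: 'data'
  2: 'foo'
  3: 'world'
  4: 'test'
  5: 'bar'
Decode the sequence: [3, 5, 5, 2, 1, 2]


Look up each index in the dictionary:
  3 -> 'world'
  5 -> 'bar'
  5 -> 'bar'
  2 -> 'foo'
  1 -> 'data'
  2 -> 'foo'

Decoded: "world bar bar foo data foo"


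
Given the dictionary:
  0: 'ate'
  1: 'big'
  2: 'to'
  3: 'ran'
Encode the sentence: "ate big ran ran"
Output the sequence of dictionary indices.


Look up each word in the dictionary:
  'ate' -> 0
  'big' -> 1
  'ran' -> 3
  'ran' -> 3

Encoded: [0, 1, 3, 3]


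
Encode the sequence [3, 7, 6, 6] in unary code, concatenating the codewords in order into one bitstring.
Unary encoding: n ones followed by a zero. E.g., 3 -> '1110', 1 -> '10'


Encode each number as n ones followed by a terminating 0:
  3 -> 1110 (4 bits)
  7 -> 11111110 (8 bits)
  6 -> 1111110 (7 bits)
  6 -> 1111110 (7 bits)
Total length = 4 + 8 + 7 + 7 = 26 bits.

Unary([3, 7, 6, 6]) = 11101111111011111101111110 (26 bits)


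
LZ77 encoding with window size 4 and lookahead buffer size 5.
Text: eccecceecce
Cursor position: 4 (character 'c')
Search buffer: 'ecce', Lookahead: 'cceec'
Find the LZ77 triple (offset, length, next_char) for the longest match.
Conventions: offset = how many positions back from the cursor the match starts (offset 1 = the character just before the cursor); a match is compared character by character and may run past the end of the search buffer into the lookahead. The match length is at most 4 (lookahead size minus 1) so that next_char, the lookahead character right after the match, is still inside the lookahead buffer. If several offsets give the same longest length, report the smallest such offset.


Try each offset into the search buffer:
  offset=1 (pos 3, char 'e'): match length 0
  offset=2 (pos 2, char 'c'): match length 1
  offset=3 (pos 1, char 'c'): match length 3
  offset=4 (pos 0, char 'e'): match length 0
Longest match has length 3 at offset 3.
next_char = character at position 4 + 3 = 7 -> 'e'

Best match: offset=3, length=3 (matching 'cce' starting at position 1)
LZ77 triple: (3, 3, 'e')


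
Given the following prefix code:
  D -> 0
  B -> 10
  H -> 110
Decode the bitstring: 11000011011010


Decoding step by step:
Bits 110 -> H
Bits 0 -> D
Bits 0 -> D
Bits 0 -> D
Bits 110 -> H
Bits 110 -> H
Bits 10 -> B


Decoded message: HDDDHHB


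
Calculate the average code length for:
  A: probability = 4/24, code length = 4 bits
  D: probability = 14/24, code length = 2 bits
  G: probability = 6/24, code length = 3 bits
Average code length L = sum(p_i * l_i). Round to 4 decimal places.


Weighted contributions p_i * l_i:
  A: (4/24) * 4 = 16/24
  D: (14/24) * 2 = 28/24
  G: (6/24) * 3 = 18/24
Sum = (16 + 28 + 18)/24 = 62/24

L = 62/24 = 2.5833 bits/symbol


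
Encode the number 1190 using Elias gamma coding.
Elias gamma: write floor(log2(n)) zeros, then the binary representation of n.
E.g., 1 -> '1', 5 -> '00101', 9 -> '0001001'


num_bits = floor(log2(1190)) + 1 = 11
leading_zeros = num_bits - 1 = 10
binary(1190) = 10010100110

Elias gamma(1190) = '0000000000' + '10010100110' = 000000000010010100110 (21 bits)


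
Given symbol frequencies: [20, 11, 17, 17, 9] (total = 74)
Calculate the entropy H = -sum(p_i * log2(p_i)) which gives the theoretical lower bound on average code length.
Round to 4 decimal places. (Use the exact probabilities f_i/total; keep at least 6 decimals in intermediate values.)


Per-symbol terms -p_i * log2(p_i) with p_i = f_i/74:
  p = 20/74 = 0.270270: log2(p) = -1.887525, -p*log2(p) = 0.510142
  p = 11/74 = 0.148649: log2(p) = -2.750022, -p*log2(p) = 0.408787
  p = 17/74 = 0.229730: log2(p) = -2.121991, -p*log2(p) = 0.487484
  p = 17/74 = 0.229730: log2(p) = -2.121991, -p*log2(p) = 0.487484
  p = 9/74 = 0.121622: log2(p) = -3.039528, -p*log2(p) = 0.369672
H = 0.510142 + 0.408787 + 0.487484 + 0.487484 + 0.369672 = 2.263569

H = 2.2636 bits/symbol


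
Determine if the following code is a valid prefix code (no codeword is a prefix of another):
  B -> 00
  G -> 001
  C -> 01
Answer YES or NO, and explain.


Checking each pair (does one codeword prefix another?):
  B='00' vs G='001': prefix -- VIOLATION

NO -- this is NOT a valid prefix code. B (00) is a prefix of G (001).


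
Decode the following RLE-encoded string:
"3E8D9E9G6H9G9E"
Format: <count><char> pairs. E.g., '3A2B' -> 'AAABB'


Expanding each <count><char> pair:
  3E -> 'EEE'
  8D -> 'DDDDDDDD'
  9E -> 'EEEEEEEEE'
  9G -> 'GGGGGGGGG'
  6H -> 'HHHHHH'
  9G -> 'GGGGGGGGG'
  9E -> 'EEEEEEEEE'

Decoded = EEEDDDDDDDDEEEEEEEEEGGGGGGGGGHHHHHHGGGGGGGGGEEEEEEEEE


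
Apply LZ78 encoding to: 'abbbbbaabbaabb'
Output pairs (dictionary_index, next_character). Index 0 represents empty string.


LZ78 encoding steps:
Dictionary: {0: ''}
Step 1: w='' (idx 0), next='a' -> output (0, 'a'), add 'a' as idx 1
Step 2: w='' (idx 0), next='b' -> output (0, 'b'), add 'b' as idx 2
Step 3: w='b' (idx 2), next='b' -> output (2, 'b'), add 'bb' as idx 3
Step 4: w='bb' (idx 3), next='a' -> output (3, 'a'), add 'bba' as idx 4
Step 5: w='a' (idx 1), next='b' -> output (1, 'b'), add 'ab' as idx 5
Step 6: w='b' (idx 2), next='a' -> output (2, 'a'), add 'ba' as idx 6
Step 7: w='ab' (idx 5), next='b' -> output (5, 'b'), add 'abb' as idx 7


Encoded: [(0, 'a'), (0, 'b'), (2, 'b'), (3, 'a'), (1, 'b'), (2, 'a'), (5, 'b')]


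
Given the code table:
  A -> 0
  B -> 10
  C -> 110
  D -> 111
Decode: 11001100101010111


Decoding:
110 -> C
0 -> A
110 -> C
0 -> A
10 -> B
10 -> B
10 -> B
111 -> D


Result: CACABBBD


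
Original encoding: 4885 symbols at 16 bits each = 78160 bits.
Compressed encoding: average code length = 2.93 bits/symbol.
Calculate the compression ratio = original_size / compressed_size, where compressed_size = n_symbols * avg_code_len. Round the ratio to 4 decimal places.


original_size = n_symbols * orig_bits = 4885 * 16 = 78160 bits
compressed_size = n_symbols * avg_code_len = 4885 * 2.93 = 14313.05 bits
ratio = original_size / compressed_size = 78160 / 14313.05 = 5.4608

Compression ratio = 5.4608


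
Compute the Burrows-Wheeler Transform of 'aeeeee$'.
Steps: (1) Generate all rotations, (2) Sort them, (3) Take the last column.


Rotations (sorted):
  0: $aeeeee -> last char: e
  1: aeeeee$ -> last char: $
  2: e$aeeee -> last char: e
  3: ee$aeee -> last char: e
  4: eee$aee -> last char: e
  5: eeee$ae -> last char: e
  6: eeeee$a -> last char: a


BWT = e$eeeea


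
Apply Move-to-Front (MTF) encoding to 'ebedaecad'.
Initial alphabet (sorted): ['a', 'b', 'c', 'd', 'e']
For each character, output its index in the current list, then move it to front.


MTF encoding:
'e': index 4 in ['a', 'b', 'c', 'd', 'e'] -> ['e', 'a', 'b', 'c', 'd']
'b': index 2 in ['e', 'a', 'b', 'c', 'd'] -> ['b', 'e', 'a', 'c', 'd']
'e': index 1 in ['b', 'e', 'a', 'c', 'd'] -> ['e', 'b', 'a', 'c', 'd']
'd': index 4 in ['e', 'b', 'a', 'c', 'd'] -> ['d', 'e', 'b', 'a', 'c']
'a': index 3 in ['d', 'e', 'b', 'a', 'c'] -> ['a', 'd', 'e', 'b', 'c']
'e': index 2 in ['a', 'd', 'e', 'b', 'c'] -> ['e', 'a', 'd', 'b', 'c']
'c': index 4 in ['e', 'a', 'd', 'b', 'c'] -> ['c', 'e', 'a', 'd', 'b']
'a': index 2 in ['c', 'e', 'a', 'd', 'b'] -> ['a', 'c', 'e', 'd', 'b']
'd': index 3 in ['a', 'c', 'e', 'd', 'b'] -> ['d', 'a', 'c', 'e', 'b']


Output: [4, 2, 1, 4, 3, 2, 4, 2, 3]


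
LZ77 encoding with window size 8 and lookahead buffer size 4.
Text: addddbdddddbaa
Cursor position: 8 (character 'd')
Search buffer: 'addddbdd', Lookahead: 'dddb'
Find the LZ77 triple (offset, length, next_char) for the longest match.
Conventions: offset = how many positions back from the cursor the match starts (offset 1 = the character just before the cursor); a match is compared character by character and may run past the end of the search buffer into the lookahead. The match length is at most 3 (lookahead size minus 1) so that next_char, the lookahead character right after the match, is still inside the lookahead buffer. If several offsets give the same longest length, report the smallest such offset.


Try each offset into the search buffer:
  offset=1 (pos 7, char 'd'): match length 3
  offset=2 (pos 6, char 'd'): match length 3
  offset=3 (pos 5, char 'b'): match length 0
  offset=4 (pos 4, char 'd'): match length 1
  offset=5 (pos 3, char 'd'): match length 2
  offset=6 (pos 2, char 'd'): match length 3
  offset=7 (pos 1, char 'd'): match length 3
  offset=8 (pos 0, char 'a'): match length 0
Longest match has length 3, found at offsets 1, 2, 6, 7; take the smallest, offset 1.
next_char = character at position 8 + 3 = 11 -> 'b'

Best match: offset=1, length=3 (matching 'ddd' starting at position 7)
LZ77 triple: (1, 3, 'b')


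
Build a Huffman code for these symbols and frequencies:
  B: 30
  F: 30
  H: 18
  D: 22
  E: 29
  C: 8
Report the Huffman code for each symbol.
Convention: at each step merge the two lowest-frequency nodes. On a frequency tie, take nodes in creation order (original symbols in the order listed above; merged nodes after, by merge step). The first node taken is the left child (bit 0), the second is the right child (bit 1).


Huffman tree construction:
Step 1: Merge C(8) + H(18) = 26
Step 2: Merge D(22) + (C+H)(26) = 48
Step 3: Merge E(29) + B(30) = 59
Step 4: Merge F(30) + (D+(C+H))(48) = 78
Step 5: Merge (E+B)(59) + (F+(D+(C+H)))(78) = 137
Read each symbol's code off the tree from the root (left child = 0, right child = 1).

Codes:
  B: 01 (length 2)
  F: 10 (length 2)
  H: 1111 (length 4)
  D: 110 (length 3)
  E: 00 (length 2)
  C: 1110 (length 4)
Average code length: 348/137 = 2.5401 bits/symbol


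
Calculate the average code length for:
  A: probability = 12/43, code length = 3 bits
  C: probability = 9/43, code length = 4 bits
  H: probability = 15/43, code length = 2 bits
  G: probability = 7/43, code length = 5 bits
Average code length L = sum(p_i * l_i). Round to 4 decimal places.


Weighted contributions p_i * l_i:
  A: (12/43) * 3 = 36/43
  C: (9/43) * 4 = 36/43
  H: (15/43) * 2 = 30/43
  G: (7/43) * 5 = 35/43
Sum = (36 + 36 + 30 + 35)/43 = 137/43

L = 137/43 = 3.1860 bits/symbol


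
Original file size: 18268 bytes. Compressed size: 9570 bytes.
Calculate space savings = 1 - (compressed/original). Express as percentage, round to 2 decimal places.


ratio = compressed/original = 9570/18268 = 0.523867
savings = 1 - ratio = 1 - 0.523867 = 0.476133
as a percentage: 0.476133 * 100 = 47.61%

Space savings = 1 - 9570/18268 = 47.61%


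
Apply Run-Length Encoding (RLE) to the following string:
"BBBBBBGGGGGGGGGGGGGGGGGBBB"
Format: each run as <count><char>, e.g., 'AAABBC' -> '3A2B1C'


Scanning runs left to right:
  i=0: run of 'B' x 6 -> '6B'
  i=6: run of 'G' x 17 -> '17G'
  i=23: run of 'B' x 3 -> '3B'

RLE = 6B17G3B


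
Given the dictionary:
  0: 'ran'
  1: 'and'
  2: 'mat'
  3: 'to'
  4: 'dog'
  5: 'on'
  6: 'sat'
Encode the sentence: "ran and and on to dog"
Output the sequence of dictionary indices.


Look up each word in the dictionary:
  'ran' -> 0
  'and' -> 1
  'and' -> 1
  'on' -> 5
  'to' -> 3
  'dog' -> 4

Encoded: [0, 1, 1, 5, 3, 4]


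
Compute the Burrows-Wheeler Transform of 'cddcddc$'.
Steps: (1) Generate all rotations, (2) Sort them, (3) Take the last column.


Rotations (sorted):
  0: $cddcddc -> last char: c
  1: c$cddcdd -> last char: d
  2: cddc$cdd -> last char: d
  3: cddcddc$ -> last char: $
  4: dc$cddcd -> last char: d
  5: dcddc$cd -> last char: d
  6: ddc$cddc -> last char: c
  7: ddcddc$c -> last char: c


BWT = cdd$ddcc


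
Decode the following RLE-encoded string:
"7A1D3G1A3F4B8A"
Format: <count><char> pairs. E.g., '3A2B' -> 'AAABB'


Expanding each <count><char> pair:
  7A -> 'AAAAAAA'
  1D -> 'D'
  3G -> 'GGG'
  1A -> 'A'
  3F -> 'FFF'
  4B -> 'BBBB'
  8A -> 'AAAAAAAA'

Decoded = AAAAAAADGGGAFFFBBBBAAAAAAAA


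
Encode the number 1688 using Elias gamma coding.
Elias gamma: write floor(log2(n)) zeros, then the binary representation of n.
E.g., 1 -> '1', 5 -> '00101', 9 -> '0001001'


num_bits = floor(log2(1688)) + 1 = 11
leading_zeros = num_bits - 1 = 10
binary(1688) = 11010011000

Elias gamma(1688) = '0000000000' + '11010011000' = 000000000011010011000 (21 bits)


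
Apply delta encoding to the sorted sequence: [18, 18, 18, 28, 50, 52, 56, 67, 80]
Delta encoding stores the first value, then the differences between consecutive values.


First value: 18
Deltas:
  18 - 18 = 0
  18 - 18 = 0
  28 - 18 = 10
  50 - 28 = 22
  52 - 50 = 2
  56 - 52 = 4
  67 - 56 = 11
  80 - 67 = 13


Delta encoded: [18, 0, 0, 10, 22, 2, 4, 11, 13]


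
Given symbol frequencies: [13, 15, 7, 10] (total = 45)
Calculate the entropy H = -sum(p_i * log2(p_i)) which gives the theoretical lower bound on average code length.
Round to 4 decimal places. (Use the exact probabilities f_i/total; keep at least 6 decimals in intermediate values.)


Per-symbol terms -p_i * log2(p_i) with p_i = f_i/45:
  p = 13/45 = 0.288889: log2(p) = -1.791413, -p*log2(p) = 0.517519
  p = 15/45 = 0.333333: log2(p) = -1.584963, -p*log2(p) = 0.528321
  p = 7/45 = 0.155556: log2(p) = -2.684498, -p*log2(p) = 0.417589
  p = 10/45 = 0.222222: log2(p) = -2.169925, -p*log2(p) = 0.482206
H = 0.517519 + 0.528321 + 0.417589 + 0.482206 = 1.945635

H = 1.9456 bits/symbol


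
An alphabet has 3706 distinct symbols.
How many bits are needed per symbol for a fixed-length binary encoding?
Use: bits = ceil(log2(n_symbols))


log2(3706) = 11.8556
Bracket: 2^11 = 2048 < 3706 <= 2^12 = 4096
So ceil(log2(3706)) = 12

bits = ceil(log2(3706)) = ceil(11.8556) = 12 bits


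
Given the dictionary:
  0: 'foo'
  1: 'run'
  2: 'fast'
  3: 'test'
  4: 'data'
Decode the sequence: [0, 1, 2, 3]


Look up each index in the dictionary:
  0 -> 'foo'
  1 -> 'run'
  2 -> 'fast'
  3 -> 'test'

Decoded: "foo run fast test"


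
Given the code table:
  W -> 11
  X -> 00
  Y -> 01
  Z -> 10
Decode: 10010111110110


Decoding:
10 -> Z
01 -> Y
01 -> Y
11 -> W
11 -> W
01 -> Y
10 -> Z


Result: ZYYWWYZ


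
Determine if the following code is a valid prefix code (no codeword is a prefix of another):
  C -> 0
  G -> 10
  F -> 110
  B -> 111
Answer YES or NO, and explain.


Checking each pair (does one codeword prefix another?):
  C='0' vs G='10': no prefix
  C='0' vs F='110': no prefix
  C='0' vs B='111': no prefix
  G='10' vs C='0': no prefix
  G='10' vs F='110': no prefix
  G='10' vs B='111': no prefix
  F='110' vs C='0': no prefix
  F='110' vs G='10': no prefix
  F='110' vs B='111': no prefix
  B='111' vs C='0': no prefix
  B='111' vs G='10': no prefix
  B='111' vs F='110': no prefix
No violation found over all pairs.

YES -- this is a valid prefix code. No codeword is a prefix of any other codeword.


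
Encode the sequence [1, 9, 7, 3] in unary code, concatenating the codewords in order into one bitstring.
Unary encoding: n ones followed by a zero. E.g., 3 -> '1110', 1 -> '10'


Encode each number as n ones followed by a terminating 0:
  1 -> 10 (2 bits)
  9 -> 1111111110 (10 bits)
  7 -> 11111110 (8 bits)
  3 -> 1110 (4 bits)
Total length = 2 + 10 + 8 + 4 = 24 bits.

Unary([1, 9, 7, 3]) = 101111111110111111101110 (24 bits)


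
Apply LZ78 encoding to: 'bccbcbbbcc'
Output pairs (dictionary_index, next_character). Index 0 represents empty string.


LZ78 encoding steps:
Dictionary: {0: ''}
Step 1: w='' (idx 0), next='b' -> output (0, 'b'), add 'b' as idx 1
Step 2: w='' (idx 0), next='c' -> output (0, 'c'), add 'c' as idx 2
Step 3: w='c' (idx 2), next='b' -> output (2, 'b'), add 'cb' as idx 3
Step 4: w='cb' (idx 3), next='b' -> output (3, 'b'), add 'cbb' as idx 4
Step 5: w='b' (idx 1), next='c' -> output (1, 'c'), add 'bc' as idx 5
Step 6: w='c' (idx 2), end of input -> output (2, '')


Encoded: [(0, 'b'), (0, 'c'), (2, 'b'), (3, 'b'), (1, 'c'), (2, '')]


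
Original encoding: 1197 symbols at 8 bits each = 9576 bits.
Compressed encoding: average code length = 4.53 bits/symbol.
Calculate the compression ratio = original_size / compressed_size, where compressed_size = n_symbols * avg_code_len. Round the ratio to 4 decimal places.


original_size = n_symbols * orig_bits = 1197 * 8 = 9576 bits
compressed_size = n_symbols * avg_code_len = 1197 * 4.53 = 5422.41 bits
ratio = original_size / compressed_size = 9576 / 5422.41 = 1.766

Compression ratio = 1.766


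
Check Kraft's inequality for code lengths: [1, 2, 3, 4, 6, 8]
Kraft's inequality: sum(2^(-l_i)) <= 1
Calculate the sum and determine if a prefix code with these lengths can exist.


Sum = 2^(-1) + 2^(-2) + 2^(-3) + 2^(-4) + 2^(-6) + 2^(-8)
    = 0.5 + 0.25 + 0.125 + 0.0625 + 0.015625 + 0.00390625
    = 245/256 = 0.95703125
Since 0.95703125 <= 1, Kraft's inequality IS satisfied.
A prefix code with these lengths CAN exist.

Kraft sum = 0.95703125. Satisfied.


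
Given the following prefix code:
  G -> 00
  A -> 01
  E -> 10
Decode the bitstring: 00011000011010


Decoding step by step:
Bits 00 -> G
Bits 01 -> A
Bits 10 -> E
Bits 00 -> G
Bits 01 -> A
Bits 10 -> E
Bits 10 -> E


Decoded message: GAEGAEE


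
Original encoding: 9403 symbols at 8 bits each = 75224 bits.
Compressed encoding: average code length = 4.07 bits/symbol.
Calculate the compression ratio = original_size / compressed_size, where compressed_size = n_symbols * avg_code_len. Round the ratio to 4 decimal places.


original_size = n_symbols * orig_bits = 9403 * 8 = 75224 bits
compressed_size = n_symbols * avg_code_len = 9403 * 4.07 = 38270.21 bits
ratio = original_size / compressed_size = 75224 / 38270.21 = 1.9656

Compression ratio = 1.9656


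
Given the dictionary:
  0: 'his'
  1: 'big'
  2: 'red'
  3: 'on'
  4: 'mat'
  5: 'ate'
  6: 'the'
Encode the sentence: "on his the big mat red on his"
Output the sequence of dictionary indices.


Look up each word in the dictionary:
  'on' -> 3
  'his' -> 0
  'the' -> 6
  'big' -> 1
  'mat' -> 4
  'red' -> 2
  'on' -> 3
  'his' -> 0

Encoded: [3, 0, 6, 1, 4, 2, 3, 0]


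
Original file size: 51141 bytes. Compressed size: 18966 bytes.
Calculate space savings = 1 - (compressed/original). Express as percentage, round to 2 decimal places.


ratio = compressed/original = 18966/51141 = 0.370857
savings = 1 - ratio = 1 - 0.370857 = 0.629143
as a percentage: 0.629143 * 100 = 62.91%

Space savings = 1 - 18966/51141 = 62.91%


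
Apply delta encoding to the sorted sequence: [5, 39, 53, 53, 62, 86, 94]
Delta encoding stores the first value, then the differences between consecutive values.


First value: 5
Deltas:
  39 - 5 = 34
  53 - 39 = 14
  53 - 53 = 0
  62 - 53 = 9
  86 - 62 = 24
  94 - 86 = 8


Delta encoded: [5, 34, 14, 0, 9, 24, 8]


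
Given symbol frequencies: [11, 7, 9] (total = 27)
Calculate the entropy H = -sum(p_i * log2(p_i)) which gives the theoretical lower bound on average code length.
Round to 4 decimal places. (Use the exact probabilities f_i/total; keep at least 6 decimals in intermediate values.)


Per-symbol terms -p_i * log2(p_i) with p_i = f_i/27:
  p = 11/27 = 0.407407: log2(p) = -1.295456, -p*log2(p) = 0.527778
  p = 7/27 = 0.259259: log2(p) = -1.947533, -p*log2(p) = 0.504916
  p = 9/27 = 0.333333: log2(p) = -1.584963, -p*log2(p) = 0.528321
H = 0.527778 + 0.504916 + 0.528321 = 1.561015

H = 1.561 bits/symbol


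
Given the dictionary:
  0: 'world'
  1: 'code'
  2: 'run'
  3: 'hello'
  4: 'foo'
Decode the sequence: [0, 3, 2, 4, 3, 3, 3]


Look up each index in the dictionary:
  0 -> 'world'
  3 -> 'hello'
  2 -> 'run'
  4 -> 'foo'
  3 -> 'hello'
  3 -> 'hello'
  3 -> 'hello'

Decoded: "world hello run foo hello hello hello"
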